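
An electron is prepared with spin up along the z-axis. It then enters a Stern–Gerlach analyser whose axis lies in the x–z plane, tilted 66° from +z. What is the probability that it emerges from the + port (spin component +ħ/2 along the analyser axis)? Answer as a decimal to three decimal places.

For spin-½, the probability of finding spin-up along an axis at angle θ to the initial spin direction is cos²(θ/2); spin-down is sin²(θ/2).
θ = 66°, so P = cos²(33°) ≈ 0.703.

0.703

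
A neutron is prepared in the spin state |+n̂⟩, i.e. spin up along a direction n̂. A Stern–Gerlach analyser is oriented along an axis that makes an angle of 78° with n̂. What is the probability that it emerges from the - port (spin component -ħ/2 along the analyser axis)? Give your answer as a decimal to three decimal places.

0.396

For spin-½, the probability of finding spin-up along an axis at angle θ to the initial spin direction is cos²(θ/2); spin-down is sin²(θ/2).
θ = 78°, so P = sin²(39°) ≈ 0.396.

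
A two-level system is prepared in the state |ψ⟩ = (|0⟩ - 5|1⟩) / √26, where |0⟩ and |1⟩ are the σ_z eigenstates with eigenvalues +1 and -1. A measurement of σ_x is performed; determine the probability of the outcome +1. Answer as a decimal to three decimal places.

|+x⟩ = (|0⟩ + |1⟩)/√2, so ⟨+x|ψ⟩ = (-4) / (√2·√26).
P = |-4|² / 52 = 16/52.

0.308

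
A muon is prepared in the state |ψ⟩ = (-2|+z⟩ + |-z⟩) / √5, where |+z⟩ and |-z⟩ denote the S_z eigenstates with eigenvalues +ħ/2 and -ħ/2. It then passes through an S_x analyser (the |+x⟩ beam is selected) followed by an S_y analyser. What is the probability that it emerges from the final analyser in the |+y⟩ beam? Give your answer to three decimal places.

First analyser (S_x): P(|+x⟩) = |⟨+x|ψ⟩|² = 1/10.
After stage 1 the state is |+x⟩; P(|+y⟩) = |⟨+y|+x⟩|² = 1/2.
Joint probability = 1/10 × 1/2 = 0.050.

0.050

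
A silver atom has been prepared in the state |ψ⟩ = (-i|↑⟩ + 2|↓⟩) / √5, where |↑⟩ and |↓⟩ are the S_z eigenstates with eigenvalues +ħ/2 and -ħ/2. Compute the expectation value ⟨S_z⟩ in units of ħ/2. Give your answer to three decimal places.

-0.600

⟨σ_z⟩ = |a|² - |b|² divided by |a|²+|b|², with a, b the |↑⟩, |↓⟩ amplitudes.
= (1 - 4)/5 = -3/5.
⟨S_z⟩ = (ħ/2)·⟨σ_z⟩.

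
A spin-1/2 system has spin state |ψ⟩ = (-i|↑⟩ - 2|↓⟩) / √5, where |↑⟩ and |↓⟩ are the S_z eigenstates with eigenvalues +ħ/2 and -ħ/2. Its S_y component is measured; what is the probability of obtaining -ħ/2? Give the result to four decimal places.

|-y⟩ = (|↑⟩ - i|↓⟩)/√2, so ⟨-y|ψ⟩ = (-3i) / (√2·√5).
P = |-3i|² / 10 = 9/10.

0.9000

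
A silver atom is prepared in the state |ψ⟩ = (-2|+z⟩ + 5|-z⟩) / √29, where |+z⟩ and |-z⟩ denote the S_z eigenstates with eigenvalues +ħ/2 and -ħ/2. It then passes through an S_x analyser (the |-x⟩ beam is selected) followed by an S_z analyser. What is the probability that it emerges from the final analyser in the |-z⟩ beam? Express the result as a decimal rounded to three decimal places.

0.422

First analyser (S_x): P(|-x⟩) = |⟨-x|ψ⟩|² = 49/58.
After stage 1 the state is |-x⟩; P(|-z⟩) = |⟨-z|-x⟩|² = 1/2.
Joint probability = 49/58 × 1/2 = 0.422.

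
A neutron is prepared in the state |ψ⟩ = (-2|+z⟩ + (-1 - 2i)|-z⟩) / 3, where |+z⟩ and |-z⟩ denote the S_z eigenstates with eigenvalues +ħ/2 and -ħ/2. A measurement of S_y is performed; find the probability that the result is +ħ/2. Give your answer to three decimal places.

0.944

|+y⟩ = (|+z⟩ + i|-z⟩)/√2, so ⟨+y|ψ⟩ = (-4 + i) / (√2·3).
P = |-4 + i|² / 18 = 17/18.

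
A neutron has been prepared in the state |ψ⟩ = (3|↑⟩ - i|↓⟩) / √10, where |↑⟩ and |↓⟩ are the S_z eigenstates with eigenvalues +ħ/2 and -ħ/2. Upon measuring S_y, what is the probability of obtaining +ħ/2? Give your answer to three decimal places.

0.200

|+y⟩ = (|↑⟩ + i|↓⟩)/√2, so ⟨+y|ψ⟩ = (2) / (√2·√10).
P = |2|² / 20 = 4/20.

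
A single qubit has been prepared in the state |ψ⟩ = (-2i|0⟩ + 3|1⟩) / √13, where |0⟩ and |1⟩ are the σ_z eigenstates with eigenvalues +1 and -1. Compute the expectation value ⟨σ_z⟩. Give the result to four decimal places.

⟨σ_z⟩ = |a|² - |b|² divided by |a|²+|b|², with a, b the |0⟩, |1⟩ amplitudes.
= (4 - 9)/13 = -5/13.

-0.3846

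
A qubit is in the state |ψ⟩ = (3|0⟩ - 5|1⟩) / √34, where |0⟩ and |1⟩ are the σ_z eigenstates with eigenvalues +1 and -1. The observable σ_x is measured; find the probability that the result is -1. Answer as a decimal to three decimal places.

0.941

|-x⟩ = (|0⟩ - |1⟩)/√2, so ⟨-x|ψ⟩ = (8) / (√2·√34).
P = |8|² / 68 = 64/68.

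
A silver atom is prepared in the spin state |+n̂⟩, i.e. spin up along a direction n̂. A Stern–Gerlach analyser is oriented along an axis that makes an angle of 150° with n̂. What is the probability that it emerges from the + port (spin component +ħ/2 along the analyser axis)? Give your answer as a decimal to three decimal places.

0.067

For spin-½, the probability of finding spin-up along an axis at angle θ to the initial spin direction is cos²(θ/2); spin-down is sin²(θ/2).
θ = 150°, so P = cos²(75°) ≈ 0.067.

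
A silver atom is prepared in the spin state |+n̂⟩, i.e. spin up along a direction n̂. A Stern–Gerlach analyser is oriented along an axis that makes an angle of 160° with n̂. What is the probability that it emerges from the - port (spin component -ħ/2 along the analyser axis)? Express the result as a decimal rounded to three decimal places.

0.970

For spin-½, the probability of finding spin-up along an axis at angle θ to the initial spin direction is cos²(θ/2); spin-down is sin²(θ/2).
θ = 160°, so P = sin²(80°) ≈ 0.970.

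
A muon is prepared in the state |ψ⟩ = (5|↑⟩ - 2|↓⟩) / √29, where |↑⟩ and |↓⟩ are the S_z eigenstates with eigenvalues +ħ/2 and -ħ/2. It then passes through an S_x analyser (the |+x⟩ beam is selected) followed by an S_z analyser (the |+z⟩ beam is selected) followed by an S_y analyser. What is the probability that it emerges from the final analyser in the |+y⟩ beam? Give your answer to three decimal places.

First analyser (S_x): P(|+x⟩) = |⟨+x|ψ⟩|² = 9/58.
After stage 1 the state is |+x⟩; P(|+z⟩) = |⟨+z|+x⟩|² = 1/2.
After stage 2 the state is |+z⟩; P(|+y⟩) = |⟨+y|+z⟩|² = 1/2.
Joint probability = 9/58 × 1/2 × 1/2 = 0.039.

0.039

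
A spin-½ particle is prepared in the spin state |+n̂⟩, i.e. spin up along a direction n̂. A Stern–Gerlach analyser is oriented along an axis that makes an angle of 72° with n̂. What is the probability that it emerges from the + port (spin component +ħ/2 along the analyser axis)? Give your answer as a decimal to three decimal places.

For spin-½, the probability of finding spin-up along an axis at angle θ to the initial spin direction is cos²(θ/2); spin-down is sin²(θ/2).
θ = 72°, so P = cos²(36°) ≈ 0.655.

0.655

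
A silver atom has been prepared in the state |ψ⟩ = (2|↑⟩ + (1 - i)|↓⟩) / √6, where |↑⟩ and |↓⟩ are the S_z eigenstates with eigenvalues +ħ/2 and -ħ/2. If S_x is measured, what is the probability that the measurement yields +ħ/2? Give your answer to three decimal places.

0.833

|+x⟩ = (|↑⟩ + |↓⟩)/√2, so ⟨+x|ψ⟩ = (3 - i) / (√2·√6).
P = |3 - i|² / 12 = 10/12.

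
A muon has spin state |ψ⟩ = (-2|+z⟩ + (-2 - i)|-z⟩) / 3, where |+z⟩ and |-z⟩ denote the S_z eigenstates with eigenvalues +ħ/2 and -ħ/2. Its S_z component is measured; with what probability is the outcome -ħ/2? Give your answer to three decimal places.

0.556

The -ħ/2 outcome corresponds to |-z⟩. Its amplitude in |ψ⟩ is (-2 - i)/3.
P = |-2 - i|² / 9 = 5/9.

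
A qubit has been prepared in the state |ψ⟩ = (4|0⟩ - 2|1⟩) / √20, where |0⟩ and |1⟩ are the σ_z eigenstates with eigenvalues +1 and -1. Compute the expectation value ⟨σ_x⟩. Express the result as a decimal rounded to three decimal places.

⟨σ_x⟩ = 2 Re(a* b)/(|a|²+|b|²) with a = 4, b = -2.
a* b = -8, so ⟨σ_x⟩ = -16/20.

-0.800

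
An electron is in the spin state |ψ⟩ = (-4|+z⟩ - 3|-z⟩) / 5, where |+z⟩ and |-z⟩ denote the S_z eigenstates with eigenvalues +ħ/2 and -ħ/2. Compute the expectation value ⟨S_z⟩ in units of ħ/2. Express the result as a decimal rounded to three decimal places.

⟨σ_z⟩ = |a|² - |b|² divided by |a|²+|b|², with a, b the |+z⟩, |-z⟩ amplitudes.
= (16 - 9)/25 = 7/25.
⟨S_z⟩ = (ħ/2)·⟨σ_z⟩.

0.280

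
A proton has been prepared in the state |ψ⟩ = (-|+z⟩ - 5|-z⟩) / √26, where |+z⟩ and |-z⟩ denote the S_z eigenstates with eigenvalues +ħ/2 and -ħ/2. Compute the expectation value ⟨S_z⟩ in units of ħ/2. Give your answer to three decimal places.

-0.923

⟨σ_z⟩ = |a|² - |b|² divided by |a|²+|b|², with a, b the |+z⟩, |-z⟩ amplitudes.
= (1 - 25)/26 = -24/26.
⟨S_z⟩ = (ħ/2)·⟨σ_z⟩.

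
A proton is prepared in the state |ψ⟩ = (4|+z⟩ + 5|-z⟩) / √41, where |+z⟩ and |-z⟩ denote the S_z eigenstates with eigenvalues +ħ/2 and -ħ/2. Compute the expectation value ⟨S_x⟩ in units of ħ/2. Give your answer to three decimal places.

⟨σ_x⟩ = 2 Re(a* b)/(|a|²+|b|²) with a = 4, b = 5.
a* b = 20, so ⟨σ_x⟩ = 40/41.
⟨S_x⟩ = (ħ/2)·⟨σ_x⟩.

0.976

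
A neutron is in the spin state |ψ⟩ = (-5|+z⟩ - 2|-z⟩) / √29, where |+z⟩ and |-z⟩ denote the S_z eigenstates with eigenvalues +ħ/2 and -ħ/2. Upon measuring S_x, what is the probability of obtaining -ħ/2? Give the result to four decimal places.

|-x⟩ = (|+z⟩ - |-z⟩)/√2, so ⟨-x|ψ⟩ = (-3) / (√2·√29).
P = |-3|² / 58 = 9/58.

0.1552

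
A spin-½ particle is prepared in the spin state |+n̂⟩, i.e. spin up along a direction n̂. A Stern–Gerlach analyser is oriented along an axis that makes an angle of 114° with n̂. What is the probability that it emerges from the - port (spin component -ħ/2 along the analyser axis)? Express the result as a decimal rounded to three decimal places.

0.703

For spin-½, the probability of finding spin-up along an axis at angle θ to the initial spin direction is cos²(θ/2); spin-down is sin²(θ/2).
θ = 114°, so P = sin²(57°) ≈ 0.703.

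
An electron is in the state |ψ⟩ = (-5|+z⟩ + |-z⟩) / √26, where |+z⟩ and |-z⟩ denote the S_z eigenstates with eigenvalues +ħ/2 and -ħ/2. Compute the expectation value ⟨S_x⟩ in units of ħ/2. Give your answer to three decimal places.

-0.385

⟨σ_x⟩ = 2 Re(a* b)/(|a|²+|b|²) with a = -5, b = 1.
a* b = -5, so ⟨σ_x⟩ = -10/26.
⟨S_x⟩ = (ħ/2)·⟨σ_x⟩.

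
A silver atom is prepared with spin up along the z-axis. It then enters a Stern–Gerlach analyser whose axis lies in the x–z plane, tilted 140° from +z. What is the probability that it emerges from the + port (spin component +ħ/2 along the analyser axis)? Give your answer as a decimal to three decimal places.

0.117

For spin-½, the probability of finding spin-up along an axis at angle θ to the initial spin direction is cos²(θ/2); spin-down is sin²(θ/2).
θ = 140°, so P = cos²(70°) ≈ 0.117.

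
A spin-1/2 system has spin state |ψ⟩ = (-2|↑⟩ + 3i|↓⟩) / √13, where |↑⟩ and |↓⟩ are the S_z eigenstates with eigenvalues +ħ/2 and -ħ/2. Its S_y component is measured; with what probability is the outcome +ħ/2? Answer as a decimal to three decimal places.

|+y⟩ = (|↑⟩ + i|↓⟩)/√2, so ⟨+y|ψ⟩ = (1) / (√2·√13).
P = |1|² / 26 = 1/26.

0.038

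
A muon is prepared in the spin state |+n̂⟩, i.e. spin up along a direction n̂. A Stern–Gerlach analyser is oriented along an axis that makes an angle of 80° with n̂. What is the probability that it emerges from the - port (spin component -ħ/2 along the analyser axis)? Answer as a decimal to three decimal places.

0.413

For spin-½, the probability of finding spin-up along an axis at angle θ to the initial spin direction is cos²(θ/2); spin-down is sin²(θ/2).
θ = 80°, so P = sin²(40°) ≈ 0.413.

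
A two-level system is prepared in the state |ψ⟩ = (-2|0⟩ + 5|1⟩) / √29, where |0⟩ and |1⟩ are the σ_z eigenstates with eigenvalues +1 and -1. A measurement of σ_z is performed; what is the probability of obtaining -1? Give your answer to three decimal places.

The -1 outcome corresponds to |1⟩. Its amplitude in |ψ⟩ is 5/√29.
P = |5|² / 29 = 25/29.

0.862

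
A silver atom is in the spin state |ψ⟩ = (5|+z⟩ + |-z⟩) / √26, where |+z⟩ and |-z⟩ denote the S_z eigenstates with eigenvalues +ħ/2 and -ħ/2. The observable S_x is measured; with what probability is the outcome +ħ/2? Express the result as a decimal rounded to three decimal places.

|+x⟩ = (|+z⟩ + |-z⟩)/√2, so ⟨+x|ψ⟩ = (6) / (√2·√26).
P = |6|² / 52 = 36/52.

0.692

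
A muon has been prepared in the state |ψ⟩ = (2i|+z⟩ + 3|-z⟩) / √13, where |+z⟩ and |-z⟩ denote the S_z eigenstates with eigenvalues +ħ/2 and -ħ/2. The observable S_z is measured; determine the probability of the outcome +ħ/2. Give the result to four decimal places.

The +ħ/2 outcome corresponds to |+z⟩. Its amplitude in |ψ⟩ is 2i/√13.
P = |2i|² / 13 = 4/13.

0.3077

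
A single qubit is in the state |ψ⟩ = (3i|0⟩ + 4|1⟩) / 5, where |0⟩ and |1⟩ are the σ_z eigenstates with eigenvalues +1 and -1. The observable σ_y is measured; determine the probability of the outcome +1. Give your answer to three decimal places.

0.020

|+y⟩ = (|0⟩ + i|1⟩)/√2, so ⟨+y|ψ⟩ = (-i) / (√2·5).
P = |-i|² / 50 = 1/50.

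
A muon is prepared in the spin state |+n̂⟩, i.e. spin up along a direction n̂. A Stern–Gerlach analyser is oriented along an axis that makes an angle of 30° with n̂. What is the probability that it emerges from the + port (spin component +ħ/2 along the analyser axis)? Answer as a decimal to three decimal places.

For spin-½, the probability of finding spin-up along an axis at angle θ to the initial spin direction is cos²(θ/2); spin-down is sin²(θ/2).
θ = 30°, so P = cos²(15°) ≈ 0.933.

0.933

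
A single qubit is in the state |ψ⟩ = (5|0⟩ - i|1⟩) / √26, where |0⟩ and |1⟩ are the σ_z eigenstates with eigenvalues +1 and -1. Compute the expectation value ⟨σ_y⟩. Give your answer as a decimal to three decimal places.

-0.385

⟨σ_y⟩ = 2 Im(a* b)/(|a|²+|b|²) with a = 5, b = -i.
a* b = -5i, so ⟨σ_y⟩ = -10/26.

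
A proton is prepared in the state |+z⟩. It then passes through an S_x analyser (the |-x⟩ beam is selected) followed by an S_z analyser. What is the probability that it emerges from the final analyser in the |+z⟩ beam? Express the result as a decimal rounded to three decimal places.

0.250

First analyser (S_x): from |+z⟩, P(|-x⟩) = 1/2.
After stage 1 the state is |-x⟩; P(|+z⟩) = |⟨+z|-x⟩|² = 1/2.
Joint probability = 1/2 × 1/2 = 0.250.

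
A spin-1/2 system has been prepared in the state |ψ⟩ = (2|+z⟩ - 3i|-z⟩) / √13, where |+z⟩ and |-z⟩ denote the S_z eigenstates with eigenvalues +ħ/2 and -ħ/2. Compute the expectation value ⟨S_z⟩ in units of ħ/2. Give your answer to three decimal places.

-0.385

⟨σ_z⟩ = |a|² - |b|² divided by |a|²+|b|², with a, b the |+z⟩, |-z⟩ amplitudes.
= (4 - 9)/13 = -5/13.
⟨S_z⟩ = (ħ/2)·⟨σ_z⟩.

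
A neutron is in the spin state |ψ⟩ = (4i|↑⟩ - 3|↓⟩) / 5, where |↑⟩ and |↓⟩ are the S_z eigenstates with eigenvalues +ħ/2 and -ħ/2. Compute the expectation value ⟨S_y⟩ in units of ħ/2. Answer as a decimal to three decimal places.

⟨σ_y⟩ = 2 Im(a* b)/(|a|²+|b|²) with a = 4i, b = -3.
a* b = 12i, so ⟨σ_y⟩ = 24/25.
⟨S_y⟩ = (ħ/2)·⟨σ_y⟩.

0.960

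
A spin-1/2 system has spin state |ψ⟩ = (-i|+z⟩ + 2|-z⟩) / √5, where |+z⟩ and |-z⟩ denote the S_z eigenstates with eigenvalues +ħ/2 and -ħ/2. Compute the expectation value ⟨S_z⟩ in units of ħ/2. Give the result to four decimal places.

⟨σ_z⟩ = |a|² - |b|² divided by |a|²+|b|², with a, b the |+z⟩, |-z⟩ amplitudes.
= (1 - 4)/5 = -3/5.
⟨S_z⟩ = (ħ/2)·⟨σ_z⟩.

-0.6000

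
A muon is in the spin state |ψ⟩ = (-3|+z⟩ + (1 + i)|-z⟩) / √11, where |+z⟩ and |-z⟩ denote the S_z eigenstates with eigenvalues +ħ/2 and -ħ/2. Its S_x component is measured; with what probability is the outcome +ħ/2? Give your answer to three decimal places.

|+x⟩ = (|+z⟩ + |-z⟩)/√2, so ⟨+x|ψ⟩ = (-2 + i) / (√2·√11).
P = |-2 + i|² / 22 = 5/22.

0.227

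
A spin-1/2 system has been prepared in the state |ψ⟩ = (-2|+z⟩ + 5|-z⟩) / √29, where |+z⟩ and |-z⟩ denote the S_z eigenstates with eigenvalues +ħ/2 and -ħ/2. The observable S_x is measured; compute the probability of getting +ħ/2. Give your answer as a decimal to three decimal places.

|+x⟩ = (|+z⟩ + |-z⟩)/√2, so ⟨+x|ψ⟩ = (3) / (√2·√29).
P = |3|² / 58 = 9/58.

0.155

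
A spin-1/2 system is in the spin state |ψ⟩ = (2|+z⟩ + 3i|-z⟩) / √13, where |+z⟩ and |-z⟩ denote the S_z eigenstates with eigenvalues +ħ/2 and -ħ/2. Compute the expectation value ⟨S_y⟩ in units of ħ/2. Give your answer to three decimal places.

0.923

⟨σ_y⟩ = 2 Im(a* b)/(|a|²+|b|²) with a = 2, b = 3i.
a* b = 6i, so ⟨σ_y⟩ = 12/13.
⟨S_y⟩ = (ħ/2)·⟨σ_y⟩.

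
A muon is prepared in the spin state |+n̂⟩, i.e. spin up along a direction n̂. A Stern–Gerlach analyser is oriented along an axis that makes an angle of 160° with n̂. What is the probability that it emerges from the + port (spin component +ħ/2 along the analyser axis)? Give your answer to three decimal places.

0.030

For spin-½, the probability of finding spin-up along an axis at angle θ to the initial spin direction is cos²(θ/2); spin-down is sin²(θ/2).
θ = 160°, so P = cos²(80°) ≈ 0.030.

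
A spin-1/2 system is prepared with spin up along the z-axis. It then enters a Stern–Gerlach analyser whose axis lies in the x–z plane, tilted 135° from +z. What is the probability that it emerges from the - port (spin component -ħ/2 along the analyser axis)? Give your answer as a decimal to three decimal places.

0.854

For spin-½, the probability of finding spin-up along an axis at angle θ to the initial spin direction is cos²(θ/2); spin-down is sin²(θ/2).
θ = 135°, so P = sin²(67.5°) ≈ 0.854.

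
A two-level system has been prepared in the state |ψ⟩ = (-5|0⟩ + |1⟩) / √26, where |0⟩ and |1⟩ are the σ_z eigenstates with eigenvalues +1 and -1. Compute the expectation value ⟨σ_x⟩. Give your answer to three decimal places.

⟨σ_x⟩ = 2 Re(a* b)/(|a|²+|b|²) with a = -5, b = 1.
a* b = -5, so ⟨σ_x⟩ = -10/26.

-0.385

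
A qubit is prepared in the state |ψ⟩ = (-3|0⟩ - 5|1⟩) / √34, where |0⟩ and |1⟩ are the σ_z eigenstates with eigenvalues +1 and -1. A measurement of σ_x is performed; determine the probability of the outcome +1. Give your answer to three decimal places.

|+x⟩ = (|0⟩ + |1⟩)/√2, so ⟨+x|ψ⟩ = (-8) / (√2·√34).
P = |-8|² / 68 = 64/68.

0.941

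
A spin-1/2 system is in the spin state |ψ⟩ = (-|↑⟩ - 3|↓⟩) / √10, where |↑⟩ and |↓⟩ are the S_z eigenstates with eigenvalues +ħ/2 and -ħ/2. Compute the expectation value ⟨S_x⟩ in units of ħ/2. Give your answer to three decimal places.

0.600

⟨σ_x⟩ = 2 Re(a* b)/(|a|²+|b|²) with a = -1, b = -3.
a* b = 3, so ⟨σ_x⟩ = 6/10.
⟨S_x⟩ = (ħ/2)·⟨σ_x⟩.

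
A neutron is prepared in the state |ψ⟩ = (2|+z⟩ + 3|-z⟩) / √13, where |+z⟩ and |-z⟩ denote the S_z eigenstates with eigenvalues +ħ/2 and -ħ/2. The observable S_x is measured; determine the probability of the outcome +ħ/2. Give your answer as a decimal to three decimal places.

|+x⟩ = (|+z⟩ + |-z⟩)/√2, so ⟨+x|ψ⟩ = (5) / (√2·√13).
P = |5|² / 26 = 25/26.

0.962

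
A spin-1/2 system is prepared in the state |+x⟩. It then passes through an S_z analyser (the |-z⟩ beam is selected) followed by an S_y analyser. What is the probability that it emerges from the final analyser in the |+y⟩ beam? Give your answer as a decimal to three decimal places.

First analyser (S_z): from |+x⟩, P(|-z⟩) = 1/2.
After stage 1 the state is |-z⟩; P(|+y⟩) = |⟨+y|-z⟩|² = 1/2.
Joint probability = 1/2 × 1/2 = 0.250.

0.250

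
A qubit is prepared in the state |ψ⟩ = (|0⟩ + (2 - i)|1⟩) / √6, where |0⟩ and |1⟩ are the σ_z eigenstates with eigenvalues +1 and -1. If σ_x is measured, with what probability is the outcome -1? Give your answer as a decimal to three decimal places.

|-x⟩ = (|0⟩ - |1⟩)/√2, so ⟨-x|ψ⟩ = (-1 + i) / (√2·√6).
P = |-1 + i|² / 12 = 2/12.

0.167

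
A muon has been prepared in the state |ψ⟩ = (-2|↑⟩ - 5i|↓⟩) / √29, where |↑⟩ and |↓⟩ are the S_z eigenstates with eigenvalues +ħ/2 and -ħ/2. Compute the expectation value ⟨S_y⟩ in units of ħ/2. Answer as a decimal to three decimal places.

0.690

⟨σ_y⟩ = 2 Im(a* b)/(|a|²+|b|²) with a = -2, b = -5i.
a* b = 10i, so ⟨σ_y⟩ = 20/29.
⟨S_y⟩ = (ħ/2)·⟨σ_y⟩.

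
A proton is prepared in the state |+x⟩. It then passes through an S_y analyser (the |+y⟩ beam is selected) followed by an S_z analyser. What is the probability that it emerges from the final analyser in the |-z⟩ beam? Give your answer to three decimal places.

First analyser (S_y): from |+x⟩, P(|+y⟩) = 1/2.
After stage 1 the state is |+y⟩; P(|-z⟩) = |⟨-z|+y⟩|² = 1/2.
Joint probability = 1/2 × 1/2 = 0.250.

0.250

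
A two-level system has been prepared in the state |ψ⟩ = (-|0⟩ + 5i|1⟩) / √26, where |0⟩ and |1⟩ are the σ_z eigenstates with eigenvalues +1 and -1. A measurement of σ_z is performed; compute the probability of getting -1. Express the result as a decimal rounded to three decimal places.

0.962

The -1 outcome corresponds to |1⟩. Its amplitude in |ψ⟩ is 5i/√26.
P = |5i|² / 26 = 25/26.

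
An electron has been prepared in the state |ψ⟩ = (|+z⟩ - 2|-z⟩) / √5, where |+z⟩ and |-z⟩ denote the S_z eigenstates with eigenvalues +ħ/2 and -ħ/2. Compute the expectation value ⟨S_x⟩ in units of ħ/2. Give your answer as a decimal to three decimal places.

-0.800

⟨σ_x⟩ = 2 Re(a* b)/(|a|²+|b|²) with a = 1, b = -2.
a* b = -2, so ⟨σ_x⟩ = -4/5.
⟨S_x⟩ = (ħ/2)·⟨σ_x⟩.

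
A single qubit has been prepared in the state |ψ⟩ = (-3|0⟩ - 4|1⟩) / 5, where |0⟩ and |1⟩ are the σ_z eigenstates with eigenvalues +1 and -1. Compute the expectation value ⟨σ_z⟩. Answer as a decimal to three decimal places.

⟨σ_z⟩ = |a|² - |b|² divided by |a|²+|b|², with a, b the |0⟩, |1⟩ amplitudes.
= (9 - 16)/25 = -7/25.

-0.280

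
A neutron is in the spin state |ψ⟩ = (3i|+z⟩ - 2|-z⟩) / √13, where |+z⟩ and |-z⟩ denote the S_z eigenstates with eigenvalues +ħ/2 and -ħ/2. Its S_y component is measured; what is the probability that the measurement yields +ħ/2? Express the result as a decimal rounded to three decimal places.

0.962

|+y⟩ = (|+z⟩ + i|-z⟩)/√2, so ⟨+y|ψ⟩ = (5i) / (√2·√13).
P = |5i|² / 26 = 25/26.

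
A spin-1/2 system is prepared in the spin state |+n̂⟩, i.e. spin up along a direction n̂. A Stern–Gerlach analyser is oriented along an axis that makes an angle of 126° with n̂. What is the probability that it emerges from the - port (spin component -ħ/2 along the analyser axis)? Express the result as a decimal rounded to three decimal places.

0.794

For spin-½, the probability of finding spin-up along an axis at angle θ to the initial spin direction is cos²(θ/2); spin-down is sin²(θ/2).
θ = 126°, so P = sin²(63°) ≈ 0.794.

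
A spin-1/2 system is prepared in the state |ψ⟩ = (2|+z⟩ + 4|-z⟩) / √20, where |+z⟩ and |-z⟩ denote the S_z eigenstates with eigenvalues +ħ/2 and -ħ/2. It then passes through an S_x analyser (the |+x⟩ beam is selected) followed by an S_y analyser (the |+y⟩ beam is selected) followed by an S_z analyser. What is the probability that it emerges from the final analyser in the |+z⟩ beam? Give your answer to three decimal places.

First analyser (S_x): P(|+x⟩) = |⟨+x|ψ⟩|² = 36/40.
After stage 1 the state is |+x⟩; P(|+y⟩) = |⟨+y|+x⟩|² = 1/2.
After stage 2 the state is |+y⟩; P(|+z⟩) = |⟨+z|+y⟩|² = 1/2.
Joint probability = 36/40 × 1/2 × 1/2 = 0.225.

0.225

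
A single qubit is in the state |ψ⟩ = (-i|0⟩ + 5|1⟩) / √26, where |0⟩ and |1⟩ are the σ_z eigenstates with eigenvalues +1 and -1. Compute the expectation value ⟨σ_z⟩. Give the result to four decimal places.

⟨σ_z⟩ = |a|² - |b|² divided by |a|²+|b|², with a, b the |0⟩, |1⟩ amplitudes.
= (1 - 25)/26 = -24/26.

-0.9231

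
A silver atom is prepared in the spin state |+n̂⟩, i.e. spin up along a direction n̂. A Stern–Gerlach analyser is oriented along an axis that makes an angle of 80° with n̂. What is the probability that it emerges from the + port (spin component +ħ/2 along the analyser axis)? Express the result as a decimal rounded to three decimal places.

For spin-½, the probability of finding spin-up along an axis at angle θ to the initial spin direction is cos²(θ/2); spin-down is sin²(θ/2).
θ = 80°, so P = cos²(40°) ≈ 0.587.

0.587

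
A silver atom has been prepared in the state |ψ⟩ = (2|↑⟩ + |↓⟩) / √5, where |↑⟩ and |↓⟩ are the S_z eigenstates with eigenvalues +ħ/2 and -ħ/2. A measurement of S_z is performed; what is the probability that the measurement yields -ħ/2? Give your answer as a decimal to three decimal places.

0.200

The -ħ/2 outcome corresponds to |↓⟩. Its amplitude in |ψ⟩ is 1/√5.
P = |1|² / 5 = 1/5.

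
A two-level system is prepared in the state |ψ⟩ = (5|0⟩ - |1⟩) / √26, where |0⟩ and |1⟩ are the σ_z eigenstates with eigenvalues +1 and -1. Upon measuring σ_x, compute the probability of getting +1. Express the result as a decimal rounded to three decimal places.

|+x⟩ = (|0⟩ + |1⟩)/√2, so ⟨+x|ψ⟩ = (4) / (√2·√26).
P = |4|² / 52 = 16/52.

0.308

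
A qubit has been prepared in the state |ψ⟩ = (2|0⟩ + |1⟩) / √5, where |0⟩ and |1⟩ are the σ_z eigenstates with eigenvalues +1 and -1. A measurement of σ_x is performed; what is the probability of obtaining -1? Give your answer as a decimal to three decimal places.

|-x⟩ = (|0⟩ - |1⟩)/√2, so ⟨-x|ψ⟩ = (1) / (√2·√5).
P = |1|² / 10 = 1/10.

0.100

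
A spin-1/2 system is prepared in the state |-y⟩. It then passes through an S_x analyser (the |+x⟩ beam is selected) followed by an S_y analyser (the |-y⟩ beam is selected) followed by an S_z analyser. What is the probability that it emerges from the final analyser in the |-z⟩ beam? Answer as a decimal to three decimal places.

0.125

First analyser (S_x): from |-y⟩, P(|+x⟩) = 1/2.
After stage 1 the state is |+x⟩; P(|-y⟩) = |⟨-y|+x⟩|² = 1/2.
After stage 2 the state is |-y⟩; P(|-z⟩) = |⟨-z|-y⟩|² = 1/2.
Joint probability = 1/2 × 1/2 × 1/2 = 0.125.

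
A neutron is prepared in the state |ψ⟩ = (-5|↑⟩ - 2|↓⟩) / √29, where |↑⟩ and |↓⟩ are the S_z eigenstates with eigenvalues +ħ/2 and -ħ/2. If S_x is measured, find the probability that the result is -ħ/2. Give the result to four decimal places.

|-x⟩ = (|↑⟩ - |↓⟩)/√2, so ⟨-x|ψ⟩ = (-3) / (√2·√29).
P = |-3|² / 58 = 9/58.

0.1552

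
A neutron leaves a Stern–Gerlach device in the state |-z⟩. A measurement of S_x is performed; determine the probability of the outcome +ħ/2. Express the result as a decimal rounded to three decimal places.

In the S_z basis, |-z⟩ = |↓⟩ and |+x⟩ = (|↑⟩ + |↓⟩)/√2.
|⟨+x|-z⟩|² = 1/2.

0.500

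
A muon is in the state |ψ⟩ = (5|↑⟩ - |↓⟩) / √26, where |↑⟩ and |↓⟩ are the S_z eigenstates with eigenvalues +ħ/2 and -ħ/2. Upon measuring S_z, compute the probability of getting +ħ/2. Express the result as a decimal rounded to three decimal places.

The +ħ/2 outcome corresponds to |↑⟩. Its amplitude in |ψ⟩ is 5/√26.
P = |5|² / 26 = 25/26.

0.962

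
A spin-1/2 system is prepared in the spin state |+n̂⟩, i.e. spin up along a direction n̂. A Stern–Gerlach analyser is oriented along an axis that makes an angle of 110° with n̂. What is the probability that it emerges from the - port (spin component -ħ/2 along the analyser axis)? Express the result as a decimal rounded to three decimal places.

0.671

For spin-½, the probability of finding spin-up along an axis at angle θ to the initial spin direction is cos²(θ/2); spin-down is sin²(θ/2).
θ = 110°, so P = sin²(55°) ≈ 0.671.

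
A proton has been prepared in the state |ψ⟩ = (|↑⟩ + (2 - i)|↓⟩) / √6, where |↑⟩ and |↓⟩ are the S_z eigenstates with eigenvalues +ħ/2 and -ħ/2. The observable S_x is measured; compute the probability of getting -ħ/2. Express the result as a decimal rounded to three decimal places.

|-x⟩ = (|↑⟩ - |↓⟩)/√2, so ⟨-x|ψ⟩ = (-1 + i) / (√2·√6).
P = |-1 + i|² / 12 = 2/12.

0.167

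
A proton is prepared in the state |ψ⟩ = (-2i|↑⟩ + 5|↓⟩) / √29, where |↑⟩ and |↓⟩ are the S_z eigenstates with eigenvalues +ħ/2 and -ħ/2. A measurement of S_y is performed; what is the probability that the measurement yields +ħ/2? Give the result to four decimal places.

0.8448

|+y⟩ = (|↑⟩ + i|↓⟩)/√2, so ⟨+y|ψ⟩ = (-7i) / (√2·√29).
P = |-7i|² / 58 = 49/58.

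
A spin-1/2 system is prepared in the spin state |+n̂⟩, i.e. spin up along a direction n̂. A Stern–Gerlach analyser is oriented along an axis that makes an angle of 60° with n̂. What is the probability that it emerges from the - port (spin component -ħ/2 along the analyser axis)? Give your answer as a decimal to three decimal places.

For spin-½, the probability of finding spin-up along an axis at angle θ to the initial spin direction is cos²(θ/2); spin-down is sin²(θ/2).
θ = 60°, so P = sin²(30°) ≈ 0.250.

0.250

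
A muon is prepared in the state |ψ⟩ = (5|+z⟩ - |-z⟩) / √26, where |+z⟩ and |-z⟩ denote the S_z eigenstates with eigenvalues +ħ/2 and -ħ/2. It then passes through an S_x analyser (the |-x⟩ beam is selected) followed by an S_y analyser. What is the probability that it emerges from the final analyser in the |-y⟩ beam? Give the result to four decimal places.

First analyser (S_x): P(|-x⟩) = |⟨-x|ψ⟩|² = 36/52.
After stage 1 the state is |-x⟩; P(|-y⟩) = |⟨-y|-x⟩|² = 1/2.
Joint probability = 36/52 × 1/2 = 0.3462.

0.3462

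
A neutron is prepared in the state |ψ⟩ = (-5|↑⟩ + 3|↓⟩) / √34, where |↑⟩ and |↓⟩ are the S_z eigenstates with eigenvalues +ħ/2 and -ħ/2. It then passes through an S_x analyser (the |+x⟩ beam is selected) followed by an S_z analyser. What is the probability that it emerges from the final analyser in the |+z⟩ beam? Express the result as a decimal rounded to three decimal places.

0.029

First analyser (S_x): P(|+x⟩) = |⟨+x|ψ⟩|² = 4/68.
After stage 1 the state is |+x⟩; P(|+z⟩) = |⟨+z|+x⟩|² = 1/2.
Joint probability = 4/68 × 1/2 = 0.029.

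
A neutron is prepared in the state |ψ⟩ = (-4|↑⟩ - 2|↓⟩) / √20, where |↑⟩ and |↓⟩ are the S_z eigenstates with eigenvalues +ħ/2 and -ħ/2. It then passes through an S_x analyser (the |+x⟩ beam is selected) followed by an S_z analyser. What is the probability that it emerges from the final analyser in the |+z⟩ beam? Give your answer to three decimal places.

First analyser (S_x): P(|+x⟩) = |⟨+x|ψ⟩|² = 36/40.
After stage 1 the state is |+x⟩; P(|+z⟩) = |⟨+z|+x⟩|² = 1/2.
Joint probability = 36/40 × 1/2 = 0.450.

0.450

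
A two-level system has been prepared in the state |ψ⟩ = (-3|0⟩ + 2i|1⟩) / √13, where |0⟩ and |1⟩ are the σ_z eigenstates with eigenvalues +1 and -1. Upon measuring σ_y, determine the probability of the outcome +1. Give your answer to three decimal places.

0.038

|+y⟩ = (|0⟩ + i|1⟩)/√2, so ⟨+y|ψ⟩ = (-1) / (√2·√13).
P = |-1|² / 26 = 1/26.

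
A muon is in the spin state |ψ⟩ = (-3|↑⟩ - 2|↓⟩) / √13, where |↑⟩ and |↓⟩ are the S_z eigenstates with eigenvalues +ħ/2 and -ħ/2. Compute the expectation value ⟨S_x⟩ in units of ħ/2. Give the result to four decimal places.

0.9231

⟨σ_x⟩ = 2 Re(a* b)/(|a|²+|b|²) with a = -3, b = -2.
a* b = 6, so ⟨σ_x⟩ = 12/13.
⟨S_x⟩ = (ħ/2)·⟨σ_x⟩.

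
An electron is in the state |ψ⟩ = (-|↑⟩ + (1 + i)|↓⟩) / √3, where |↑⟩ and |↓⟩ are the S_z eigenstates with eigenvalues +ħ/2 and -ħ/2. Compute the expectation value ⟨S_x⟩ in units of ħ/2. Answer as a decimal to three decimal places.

-0.667

⟨σ_x⟩ = 2 Re(a* b)/(|a|²+|b|²) with a = -1, b = (1 + i).
a* b = (-1 - i), so ⟨σ_x⟩ = -2/3.
⟨S_x⟩ = (ħ/2)·⟨σ_x⟩.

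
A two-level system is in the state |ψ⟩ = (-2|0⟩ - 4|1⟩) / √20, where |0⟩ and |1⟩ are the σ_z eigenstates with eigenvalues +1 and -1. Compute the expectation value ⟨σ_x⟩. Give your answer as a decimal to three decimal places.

⟨σ_x⟩ = 2 Re(a* b)/(|a|²+|b|²) with a = -2, b = -4.
a* b = 8, so ⟨σ_x⟩ = 16/20.

0.800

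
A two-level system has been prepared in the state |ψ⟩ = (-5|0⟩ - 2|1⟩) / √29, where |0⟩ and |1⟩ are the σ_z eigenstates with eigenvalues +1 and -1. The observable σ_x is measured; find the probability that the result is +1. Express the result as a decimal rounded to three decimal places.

|+x⟩ = (|0⟩ + |1⟩)/√2, so ⟨+x|ψ⟩ = (-7) / (√2·√29).
P = |-7|² / 58 = 49/58.

0.845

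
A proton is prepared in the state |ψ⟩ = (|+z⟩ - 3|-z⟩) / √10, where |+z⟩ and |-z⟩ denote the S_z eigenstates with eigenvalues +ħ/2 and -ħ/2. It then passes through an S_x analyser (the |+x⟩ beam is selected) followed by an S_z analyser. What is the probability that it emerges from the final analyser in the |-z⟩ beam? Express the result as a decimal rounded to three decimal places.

0.100

First analyser (S_x): P(|+x⟩) = |⟨+x|ψ⟩|² = 4/20.
After stage 1 the state is |+x⟩; P(|-z⟩) = |⟨-z|+x⟩|² = 1/2.
Joint probability = 4/20 × 1/2 = 0.100.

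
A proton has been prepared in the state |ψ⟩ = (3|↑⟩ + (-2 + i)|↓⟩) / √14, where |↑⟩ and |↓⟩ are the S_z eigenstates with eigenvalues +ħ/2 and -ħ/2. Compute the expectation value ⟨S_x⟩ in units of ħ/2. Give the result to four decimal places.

⟨σ_x⟩ = 2 Re(a* b)/(|a|²+|b|²) with a = 3, b = (-2 + i).
a* b = (-6 + 3i), so ⟨σ_x⟩ = -12/14.
⟨S_x⟩ = (ħ/2)·⟨σ_x⟩.

-0.8571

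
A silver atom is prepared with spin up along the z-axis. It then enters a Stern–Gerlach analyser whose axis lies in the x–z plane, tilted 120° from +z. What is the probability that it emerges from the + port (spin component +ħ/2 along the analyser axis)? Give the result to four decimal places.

0.2500

For spin-½, the probability of finding spin-up along an axis at angle θ to the initial spin direction is cos²(θ/2); spin-down is sin²(θ/2).
θ = 120°, so P = cos²(60°) ≈ 0.2500.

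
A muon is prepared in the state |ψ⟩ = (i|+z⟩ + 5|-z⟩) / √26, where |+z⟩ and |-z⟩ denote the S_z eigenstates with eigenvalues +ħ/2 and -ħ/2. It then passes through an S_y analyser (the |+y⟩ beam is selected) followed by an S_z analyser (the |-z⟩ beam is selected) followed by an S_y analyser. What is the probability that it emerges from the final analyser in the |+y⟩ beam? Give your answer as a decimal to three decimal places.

0.077

First analyser (S_y): P(|+y⟩) = |⟨+y|ψ⟩|² = 16/52.
After stage 1 the state is |+y⟩; P(|-z⟩) = |⟨-z|+y⟩|² = 1/2.
After stage 2 the state is |-z⟩; P(|+y⟩) = |⟨+y|-z⟩|² = 1/2.
Joint probability = 16/52 × 1/2 × 1/2 = 0.077.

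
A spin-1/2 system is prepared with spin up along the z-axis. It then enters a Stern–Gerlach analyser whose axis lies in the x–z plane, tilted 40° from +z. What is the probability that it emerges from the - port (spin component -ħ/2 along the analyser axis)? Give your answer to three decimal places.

0.117

For spin-½, the probability of finding spin-up along an axis at angle θ to the initial spin direction is cos²(θ/2); spin-down is sin²(θ/2).
θ = 40°, so P = sin²(20°) ≈ 0.117.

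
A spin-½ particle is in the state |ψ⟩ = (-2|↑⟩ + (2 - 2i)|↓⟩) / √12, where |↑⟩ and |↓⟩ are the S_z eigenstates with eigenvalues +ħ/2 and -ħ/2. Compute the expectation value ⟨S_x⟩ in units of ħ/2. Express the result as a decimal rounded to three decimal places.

⟨σ_x⟩ = 2 Re(a* b)/(|a|²+|b|²) with a = -2, b = (2 - 2i).
a* b = (-4 + 4i), so ⟨σ_x⟩ = -8/12.
⟨S_x⟩ = (ħ/2)·⟨σ_x⟩.

-0.667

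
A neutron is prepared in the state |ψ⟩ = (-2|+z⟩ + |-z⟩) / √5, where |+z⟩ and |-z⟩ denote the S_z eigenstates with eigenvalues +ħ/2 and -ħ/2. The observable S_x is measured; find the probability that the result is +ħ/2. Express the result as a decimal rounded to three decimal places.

0.100

|+x⟩ = (|+z⟩ + |-z⟩)/√2, so ⟨+x|ψ⟩ = (-1) / (√2·√5).
P = |-1|² / 10 = 1/10.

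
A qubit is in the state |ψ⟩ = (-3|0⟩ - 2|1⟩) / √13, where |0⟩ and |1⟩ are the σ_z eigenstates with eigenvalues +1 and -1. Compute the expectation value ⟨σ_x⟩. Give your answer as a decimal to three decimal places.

0.923

⟨σ_x⟩ = 2 Re(a* b)/(|a|²+|b|²) with a = -3, b = -2.
a* b = 6, so ⟨σ_x⟩ = 12/13.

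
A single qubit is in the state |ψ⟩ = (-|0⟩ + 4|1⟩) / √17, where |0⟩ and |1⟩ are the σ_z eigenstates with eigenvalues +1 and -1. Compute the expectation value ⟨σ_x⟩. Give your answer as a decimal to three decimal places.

⟨σ_x⟩ = 2 Re(a* b)/(|a|²+|b|²) with a = -1, b = 4.
a* b = -4, so ⟨σ_x⟩ = -8/17.

-0.471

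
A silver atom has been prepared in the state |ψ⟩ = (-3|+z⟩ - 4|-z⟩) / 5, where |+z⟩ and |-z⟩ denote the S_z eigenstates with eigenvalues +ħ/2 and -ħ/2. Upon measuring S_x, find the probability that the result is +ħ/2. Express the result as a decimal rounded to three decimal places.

|+x⟩ = (|+z⟩ + |-z⟩)/√2, so ⟨+x|ψ⟩ = (-7) / (√2·5).
P = |-7|² / 50 = 49/50.

0.980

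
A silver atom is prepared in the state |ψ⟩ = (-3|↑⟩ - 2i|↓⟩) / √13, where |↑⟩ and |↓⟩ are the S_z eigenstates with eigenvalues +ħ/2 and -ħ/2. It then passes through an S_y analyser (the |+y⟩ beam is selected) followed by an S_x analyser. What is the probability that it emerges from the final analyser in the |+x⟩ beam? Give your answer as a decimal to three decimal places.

0.481

First analyser (S_y): P(|+y⟩) = |⟨+y|ψ⟩|² = 25/26.
After stage 1 the state is |+y⟩; P(|+x⟩) = |⟨+x|+y⟩|² = 1/2.
Joint probability = 25/26 × 1/2 = 0.481.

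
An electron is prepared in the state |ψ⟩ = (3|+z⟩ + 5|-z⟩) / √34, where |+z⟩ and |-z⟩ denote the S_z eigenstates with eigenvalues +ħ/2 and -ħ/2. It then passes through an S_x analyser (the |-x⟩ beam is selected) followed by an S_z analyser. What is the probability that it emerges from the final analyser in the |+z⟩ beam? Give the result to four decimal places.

0.0294

First analyser (S_x): P(|-x⟩) = |⟨-x|ψ⟩|² = 4/68.
After stage 1 the state is |-x⟩; P(|+z⟩) = |⟨+z|-x⟩|² = 1/2.
Joint probability = 4/68 × 1/2 = 0.0294.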